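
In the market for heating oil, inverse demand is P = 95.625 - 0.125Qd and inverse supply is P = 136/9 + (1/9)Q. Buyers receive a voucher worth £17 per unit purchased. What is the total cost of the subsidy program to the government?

Government cost = £7021

Pre-subsidy: 95.625 - 0.125Q = 136/9 + (1/9)Q gives Q* = 341 and P* = 53.
With the rebate, buyers effectively pay Pb = Ps − 17, where Ps is the price sellers receive.
On the curves, Pb = 95.625 - 0.125Q and Ps = 136/9 + (1/9)Q; the wedge Ps − Pb = 17 gives 136/9 + (1/9)Q − (95.625 - 0.125Q) = 17, so Q' = 413.
Then Pb = 95.625 − 0.125·413 = 44 and Ps = 136/9 + (1/9)·413 = 61.
Government outlay = subsidy × quantity = 17 × 413 = 7021.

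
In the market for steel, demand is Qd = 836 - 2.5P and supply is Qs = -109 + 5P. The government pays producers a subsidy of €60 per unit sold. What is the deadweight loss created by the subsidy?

Deadweight loss = €3000

Pre-subsidy: 836 - 2.5P = -109 + 5P gives P* = 126, Q* = 521.
With the subsidy, sellers receive Ps = Pb + 60 for each unit, where Pb is the price buyers pay.
Supply in terms of Pb becomes Qs = -109 + 5(Pb + 60) = 191 + 5Pb. Setting this equal to demand: 836 - 2.5Pb = 191 + 5Pb, so Pb = 86.
Sellers receive Ps = 86 + 60 = 146; Q' = 836 − 2.5·86 = 621.
The subsidy expands output by 621 − 521 = 100 past the efficient level; on those units the gap between marginal cost and willingness to pay runs from 0 up to 60.
DWL = ½ × 60 × 100 = 3000.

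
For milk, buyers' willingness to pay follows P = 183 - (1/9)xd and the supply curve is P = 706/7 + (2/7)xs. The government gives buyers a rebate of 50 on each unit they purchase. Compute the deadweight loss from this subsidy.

Pre-subsidy: 183 - (1/9)x = 706/7 + (2/7)x gives x* = 207 and P* = 160.
With the rebate, buyers effectively pay Pb = Ps − 50, where Ps is the price sellers receive.
On the curves, Pb = 183 - (1/9)x and Ps = 706/7 + (2/7)x; the wedge Ps − Pb = 50 gives 706/7 + (2/7)x − (183 - (1/9)x) = 50, so x' = 333.
Then Pb = 183 − (1/9)·333 = 146 and Ps = 706/7 + (2/7)·333 = 196.
The subsidy expands output by 333 − 207 = 126 past the efficient level; on those units the gap between marginal cost and willingness to pay runs from 0 up to 50.
DWL = ½ × 50 × 126 = 3150.

Deadweight loss = 3150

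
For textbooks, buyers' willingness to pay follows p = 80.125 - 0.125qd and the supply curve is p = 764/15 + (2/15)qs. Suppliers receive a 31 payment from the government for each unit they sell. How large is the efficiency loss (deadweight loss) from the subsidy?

Deadweight loss = 1860

Pre-subsidy: 80.125 - 0.125q = 764/15 + (2/15)q gives q* = 113 and p* = 66.
With the subsidy, sellers receive ps = pb + 31 for each unit, where pb is the price buyers pay.
On the curves, pb = 80.125 - 0.125q and ps = 764/15 + (2/15)q; the wedge ps − pb = 31 gives 764/15 + (2/15)q − (80.125 - 0.125q) = 31, so q' = 233.
Then pb = 80.125 − 0.125·233 = 51 and ps = 764/15 + (2/15)·233 = 82.
The subsidy expands output by 233 − 113 = 120 past the efficient level; on those units the gap between marginal cost and willingness to pay runs from 0 up to 31.
DWL = ½ × 31 × 120 = 1860.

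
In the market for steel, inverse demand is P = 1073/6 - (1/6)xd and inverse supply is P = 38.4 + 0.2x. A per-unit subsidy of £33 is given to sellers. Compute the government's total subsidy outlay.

Government cost = £15609

Pre-subsidy: 1073/6 - (1/6)x = 38.4 + 0.2x gives x* = 383 and P* = 115.
With the subsidy, sellers receive Ps = Pb + 33 for each unit, where Pb is the price buyers pay.
On the curves, Pb = 1073/6 - (1/6)x and Ps = 38.4 + 0.2x; the wedge Ps − Pb = 33 gives 38.4 + 0.2x − (1073/6 - (1/6)x) = 33, so x' = 473.
Then Pb = 1073/6 − (1/6)·473 = 100 and Ps = 38.4 + 0.2·473 = 133.
Government outlay = subsidy × quantity = 33 × 473 = 15609.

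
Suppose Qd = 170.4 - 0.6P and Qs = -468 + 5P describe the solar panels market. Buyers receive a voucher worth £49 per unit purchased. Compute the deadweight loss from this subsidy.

Pre-subsidy: 170.4 - 0.6P = -468 + 5P gives P* = 114, Q* = 102.
With the rebate, buyers effectively pay Pb = Ps − 49, where Ps is the price sellers receive.
Demand in terms of Ps becomes Qd = 170.4 − 0.6(Ps − 49) = 199.8 - 0.6Ps. Setting this equal to supply: 199.8 - 0.6Ps = -468 + 5Ps, so Ps = 119.25.
Buyers pay Pb = 119.25 − 49 = 70.25; Q' = -468 + 5·119.25 = 128.25.
The subsidy expands output by 128.25 − 102 = 26.25 past the efficient level; on those units the gap between marginal cost and willingness to pay runs from 0 up to 49.
DWL = ½ × 49 × 26.25 = 643.125.

Deadweight loss = £643.125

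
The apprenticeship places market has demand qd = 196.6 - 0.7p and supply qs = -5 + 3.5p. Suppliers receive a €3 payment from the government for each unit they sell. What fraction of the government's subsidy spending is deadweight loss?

DWL / government spending = 7/1318

Pre-subsidy: 196.6 - 0.7p = -5 + 3.5p gives p* = 48, q* = 163.
With the subsidy, sellers receive ps = pb + 3 for each unit, where pb is the price buyers pay.
Supply in terms of pb becomes qs = -5 + 3.5(pb + 3) = 5.5 + 3.5pb. Setting this equal to demand: 196.6 - 0.7pb = 5.5 + 3.5pb, so pb = 45.5.
Sellers receive ps = 45.5 + 3 = 48.5; q' = 196.6 − 0.7·45.5 = 164.75.
ΔCS = ½(163 + 164.75)(48 − 45.5) = 409.6875; ΔPS = ½(163 + 164.75)(48.5 − 48) = 81.9375.
Government spending = 3 × 164.75 = 494.25.
DWL = ½ × 3 × (164.75 − 163) = 2.625; fraction = 2.625 / 494.25 = 7/1318.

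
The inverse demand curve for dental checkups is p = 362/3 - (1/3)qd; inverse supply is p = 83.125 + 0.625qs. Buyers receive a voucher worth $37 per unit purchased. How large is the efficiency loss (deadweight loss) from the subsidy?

Pre-subsidy: 362/3 - (1/3)q = 83.125 + 0.625q gives q* = 901/23 and p* = 2475/23.
With the rebate, buyers effectively pay pb = ps − 37, where ps is the price sellers receive.
On the curves, pb = 362/3 - (1/3)q and ps = 83.125 + 0.625q; the wedge ps − pb = 37 gives 83.125 + 0.625q − (362/3 - (1/3)q) = 37, so q' = 1789/23.
Then pb = 362/3 − (1/3)·(1789/23) = 2179/23 and ps = 83.125 + 0.625·(1789/23) = 3030/23.
The subsidy expands output by 1789/23 − 901/23 = 888/23 past the efficient level; on those units the gap between marginal cost and willingness to pay runs from 0 up to 37.
DWL = ½ × 37 × 888/23 = 16428/23.

Deadweight loss = 16428/23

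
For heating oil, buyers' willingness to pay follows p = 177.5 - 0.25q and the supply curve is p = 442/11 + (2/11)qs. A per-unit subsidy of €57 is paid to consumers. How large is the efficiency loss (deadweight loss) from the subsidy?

Pre-subsidy: 177.5 - 0.25q = 442/11 + (2/11)q gives q* = 318 and p* = 98.
With the rebate, buyers effectively pay pb = ps − 57, where ps is the price sellers receive.
On the curves, pb = 177.5 - 0.25q and ps = 442/11 + (2/11)q; the wedge ps − pb = 57 gives 442/11 + (2/11)q − (177.5 - 0.25q) = 57, so q' = 450.
Then pb = 177.5 − 0.25·450 = 65 and ps = 442/11 + (2/11)·450 = 122.
The subsidy expands output by 450 − 318 = 132 past the efficient level; on those units the gap between marginal cost and willingness to pay runs from 0 up to 57.
DWL = ½ × 57 × 132 = 3762.

Deadweight loss = €3762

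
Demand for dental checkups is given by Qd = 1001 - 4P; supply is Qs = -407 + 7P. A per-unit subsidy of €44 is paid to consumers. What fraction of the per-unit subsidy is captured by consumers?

Pre-subsidy: 1001 - 4P = -407 + 7P gives P* = 128, Q* = 489.
With the rebate, buyers effectively pay Pb = Ps − 44, where Ps is the price sellers receive.
Demand in terms of Ps becomes Qd = 1001 − 4(Ps − 44) = 1177 - 4Ps. Setting this equal to supply: 1177 - 4Ps = -407 + 7Ps, so Ps = 144.
Buyers pay Pb = 144 − 44 = 100; Q' = -407 + 7·144 = 601.
Buyers' price falls by P* − Pb = 128 − 100 = 28; sellers' price rises by Ps − P* = 144 − 128 = 16.
So consumers capture 28/44 = 7/11 of each unit of subsidy.

Consumer share = 7/11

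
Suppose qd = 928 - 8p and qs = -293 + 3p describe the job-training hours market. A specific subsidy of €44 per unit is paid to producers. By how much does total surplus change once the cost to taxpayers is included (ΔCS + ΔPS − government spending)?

Pre-subsidy: 928 - 8p = -293 + 3p gives p* = 111, q* = 40.
With the subsidy, sellers receive ps = pb + 44 for each unit, where pb is the price buyers pay.
Supply in terms of pb becomes qs = -293 + 3(pb + 44) = -161 + 3pb. Setting this equal to demand: 928 - 8pb = -161 + 3pb, so pb = 99.
Sellers receive ps = 99 + 44 = 143; q' = 928 − 8·99 = 136.
ΔCS = ½(40 + 136)(111 − 99) = 1056; ΔPS = ½(40 + 136)(143 − 111) = 2816.
Government spending = 44 × 136 = 5984.
Net change = 1056 + 2816 − 5984 = -2112. The loss equals the DWL triangle ½·44·96.

Net change in total surplus = -€2112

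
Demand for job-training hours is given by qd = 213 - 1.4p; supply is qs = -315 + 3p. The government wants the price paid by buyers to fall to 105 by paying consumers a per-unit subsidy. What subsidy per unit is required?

Required subsidy s = 22 per unit

At a buyer price of 105, quantity demanded is 213 − 1.4·105 = 66.
Sellers supply 66 only when they receive ps with -315 + 3·ps = 66, i.e. ps = 127.
s = ps − pb = 127 − 105 = 22.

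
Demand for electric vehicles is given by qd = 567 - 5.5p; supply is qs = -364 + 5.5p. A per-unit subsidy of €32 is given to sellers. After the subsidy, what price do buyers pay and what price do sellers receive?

Buyers pay 755/11; sellers receive 1107/11

Pre-subsidy: 567 - 5.5p = -364 + 5.5p gives p* = 931/11, q* = 101.5.
With the subsidy, sellers receive ps = pb + 32 for each unit, where pb is the price buyers pay.
Supply in terms of pb becomes qs = -364 + 5.5(pb + 32) = -188 + 5.5pb. Setting this equal to demand: 567 - 5.5pb = -188 + 5.5pb, so pb = 755/11.
Sellers receive ps = 755/11 + 32 = 1107/11; q' = 567 − 5.5·(755/11) = 189.5.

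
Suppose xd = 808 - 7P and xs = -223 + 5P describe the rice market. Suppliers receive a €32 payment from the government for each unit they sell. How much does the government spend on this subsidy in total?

Government cost = 28792/3

Pre-subsidy: 808 - 7P = -223 + 5P gives P* = 1031/12, x* = 2479/12.
With the subsidy, sellers receive Ps = Pb + 32 for each unit, where Pb is the price buyers pay.
Supply in terms of Pb becomes xs = -223 + 5(Pb + 32) = -63 + 5Pb. Setting this equal to demand: 808 - 7Pb = -63 + 5Pb, so Pb = 871/12.
Sellers receive Ps = 871/12 + 32 = 1255/12; x' = 808 − 7·(871/12) = 3599/12.
Government outlay = subsidy × quantity = 32 × 3599/12 = 28792/3.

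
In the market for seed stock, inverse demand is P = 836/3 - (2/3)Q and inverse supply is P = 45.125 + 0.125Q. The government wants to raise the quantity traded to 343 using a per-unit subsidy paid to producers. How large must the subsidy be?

At Q = 343, from the demand curve buyers pay Pb = 836/3 − (2/3)·343 = 50; from the supply curve sellers need Ps = 45.125 + 0.125·343 = 88.
The subsidy must fill the gap: s = Ps − Pb = 88 − 50 = 38.

Required subsidy s = 38 per unit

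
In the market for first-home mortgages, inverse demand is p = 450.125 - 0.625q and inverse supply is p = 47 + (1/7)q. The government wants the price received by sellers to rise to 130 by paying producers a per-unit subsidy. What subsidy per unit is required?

Required subsidy s = 43 per unit

At a seller price of 130, quantity supplied is -329 + 7·130 = 581.
Buyers absorb 581 only when they pay pb = 450.125 − 0.625·581 = 87.
s = ps − pb = 130 − 87 = 43.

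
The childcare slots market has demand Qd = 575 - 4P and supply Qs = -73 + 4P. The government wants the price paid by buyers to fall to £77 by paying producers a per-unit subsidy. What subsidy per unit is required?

Required subsidy s = £8 per unit

At a buyer price of 77, quantity demanded is 575 − 4·77 = 267.
Sellers supply 267 only when they receive Ps with -73 + 4·Ps = 267, i.e. Ps = 85.
s = Ps − Pb = 85 − 77 = 8.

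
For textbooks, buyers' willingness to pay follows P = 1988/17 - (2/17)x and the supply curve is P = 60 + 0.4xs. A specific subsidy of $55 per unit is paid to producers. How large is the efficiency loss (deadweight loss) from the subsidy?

Pre-subsidy: 1988/17 - (2/17)x = 60 + 0.4x gives x* = 110 and P* = 104.
With the subsidy, sellers receive Ps = Pb + 55 for each unit, where Pb is the price buyers pay.
On the curves, Pb = 1988/17 - (2/17)x and Ps = 60 + 0.4x; the wedge Ps − Pb = 55 gives 60 + 0.4x − (1988/17 - (2/17)x) = 55, so x' = 216.25.
Then Pb = 1988/17 − (2/17)·216.25 = 91.5 and Ps = 60 + 0.4·216.25 = 146.5.
The subsidy expands output by 216.25 − 110 = 106.25 past the efficient level; on those units the gap between marginal cost and willingness to pay runs from 0 up to 55.
DWL = ½ × 55 × 106.25 = 2921.875.

Deadweight loss = $2921.875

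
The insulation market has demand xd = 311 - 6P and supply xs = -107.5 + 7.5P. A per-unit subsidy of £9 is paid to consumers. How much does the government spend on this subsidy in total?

Pre-subsidy: 311 - 6P = -107.5 + 7.5P gives P* = 31, x* = 125.
With the rebate, buyers effectively pay Pb = Ps − 9, where Ps is the price sellers receive.
Demand in terms of Ps becomes xd = 311 − 6(Ps − 9) = 365 - 6Ps. Setting this equal to supply: 365 - 6Ps = -107.5 + 7.5Ps, so Ps = 35.
Buyers pay Pb = 35 − 9 = 26; x' = -107.5 + 7.5·35 = 155.
Government outlay = subsidy × quantity = 9 × 155 = 1395.

Government cost = £1395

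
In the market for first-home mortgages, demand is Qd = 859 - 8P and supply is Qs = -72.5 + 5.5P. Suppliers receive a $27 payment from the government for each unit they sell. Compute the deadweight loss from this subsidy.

Pre-subsidy: 859 - 8P = -72.5 + 5.5P gives P* = 69, Q* = 307.
With the subsidy, sellers receive Ps = Pb + 27 for each unit, where Pb is the price buyers pay.
Supply in terms of Pb becomes Qs = -72.5 + 5.5(Pb + 27) = 76 + 5.5Pb. Setting this equal to demand: 859 - 8Pb = 76 + 5.5Pb, so Pb = 58.
Sellers receive Ps = 58 + 27 = 85; Q' = 859 − 8·58 = 395.
The subsidy expands output by 395 − 307 = 88 past the efficient level; on those units the gap between marginal cost and willingness to pay runs from 0 up to 27.
DWL = ½ × 27 × 88 = 1188.

Deadweight loss = $1188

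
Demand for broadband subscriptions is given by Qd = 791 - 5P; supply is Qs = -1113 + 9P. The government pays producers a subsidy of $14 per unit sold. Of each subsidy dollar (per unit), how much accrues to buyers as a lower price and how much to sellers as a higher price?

Pre-subsidy: 791 - 5P = -1113 + 9P gives P* = 136, Q* = 111.
With the subsidy, sellers receive Ps = Pb + 14 for each unit, where Pb is the price buyers pay.
Supply in terms of Pb becomes Qs = -1113 + 9(Pb + 14) = -987 + 9Pb. Setting this equal to demand: 791 - 5Pb = -987 + 9Pb, so Pb = 127.
Sellers receive Ps = 127 + 14 = 141; Q' = 791 − 5·127 = 156.
Buyers' price falls by P* − Pb = 136 − 127 = 9; sellers' price rises by Ps − P* = 141 − 136 = 5.

Buyers gain $9 per unit; sellers gain $5 per unit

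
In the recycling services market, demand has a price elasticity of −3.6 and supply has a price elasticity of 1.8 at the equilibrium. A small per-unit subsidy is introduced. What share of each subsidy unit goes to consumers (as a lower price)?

Consumer share = 1/3

For a small subsidy around the equilibrium, the benefit split depends on the relative slopes, which at a point are proportional to the elasticities.
Buyer share = εs/(εs + |εd|) = 1.8/(1.8 + 3.6) = 1/3; seller share = |εd|/(εs + |εd|) = 2/3.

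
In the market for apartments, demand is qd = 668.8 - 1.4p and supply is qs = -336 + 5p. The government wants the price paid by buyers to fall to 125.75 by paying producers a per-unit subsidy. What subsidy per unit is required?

Required subsidy s = 40 per unit

At a buyer price of 125.75, quantity demanded is 668.8 − 1.4·125.75 = 492.75.
Sellers supply 492.75 only when they receive ps with -336 + 5·ps = 492.75, i.e. ps = 165.75.
s = ps − pb = 165.75 − 125.75 = 40.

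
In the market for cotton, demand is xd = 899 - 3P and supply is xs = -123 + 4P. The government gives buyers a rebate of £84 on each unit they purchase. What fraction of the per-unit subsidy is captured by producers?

Producer share = 3/7

Pre-subsidy: 899 - 3P = -123 + 4P gives P* = 146, x* = 461.
With the rebate, buyers effectively pay Pb = Ps − 84, where Ps is the price sellers receive.
Demand in terms of Ps becomes xd = 899 − 3(Ps − 84) = 1151 - 3Ps. Setting this equal to supply: 1151 - 3Ps = -123 + 4Ps, so Ps = 182.
Buyers pay Pb = 182 − 84 = 98; x' = -123 + 4·182 = 605.
Buyers' price falls by P* − Pb = 146 − 98 = 48; sellers' price rises by Ps − P* = 182 − 146 = 36.
So producers capture 36/84 = 3/7 of each unit of subsidy.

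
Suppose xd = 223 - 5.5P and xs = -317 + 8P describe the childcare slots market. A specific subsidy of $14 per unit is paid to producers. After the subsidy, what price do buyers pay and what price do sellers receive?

Pre-subsidy: 223 - 5.5P = -317 + 8P gives P* = 40, x* = 3.
With the subsidy, sellers receive Ps = Pb + 14 for each unit, where Pb is the price buyers pay.
Supply in terms of Pb becomes xs = -317 + 8(Pb + 14) = -205 + 8Pb. Setting this equal to demand: 223 - 5.5Pb = -205 + 8Pb, so Pb = 856/27.
Sellers receive Ps = 856/27 + 14 = 1234/27; x' = 223 − 5.5·(856/27) = 1313/27.

Buyers pay 856/27; sellers receive 1234/27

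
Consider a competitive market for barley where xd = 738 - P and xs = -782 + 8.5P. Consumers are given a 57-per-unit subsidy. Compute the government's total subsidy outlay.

Pre-subsidy: 738 - P = -782 + 8.5P gives P* = 160, x* = 578.
With the rebate, buyers effectively pay Pb = Ps − 57, where Ps is the price sellers receive.
Demand in terms of Ps becomes xd = 738 − 1(Ps − 57) = 795 - Ps. Setting this equal to supply: 795 - Ps = -782 + 8.5Ps, so Ps = 166.
Buyers pay Pb = 166 − 57 = 109; x' = -782 + 8.5·166 = 629.
Government outlay = subsidy × quantity = 57 × 629 = 35853.

Government cost = 35853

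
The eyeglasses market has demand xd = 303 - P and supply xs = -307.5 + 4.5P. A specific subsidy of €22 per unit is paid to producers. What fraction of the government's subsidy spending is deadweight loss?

DWL / government spending = 3/70

Pre-subsidy: 303 - P = -307.5 + 4.5P gives P* = 111, x* = 192.
With the subsidy, sellers receive Ps = Pb + 22 for each unit, where Pb is the price buyers pay.
Supply in terms of Pb becomes xs = -307.5 + 4.5(Pb + 22) = -208.5 + 4.5Pb. Setting this equal to demand: 303 - Pb = -208.5 + 4.5Pb, so Pb = 93.
Sellers receive Ps = 93 + 22 = 115; x' = 303 − 1·93 = 210.
ΔCS = ½(192 + 210)(111 − 93) = 3618; ΔPS = ½(192 + 210)(115 − 111) = 804.
Government spending = 22 × 210 = 4620.
DWL = ½ × 22 × (210 − 192) = 198; fraction = 198 / 4620 = 3/70.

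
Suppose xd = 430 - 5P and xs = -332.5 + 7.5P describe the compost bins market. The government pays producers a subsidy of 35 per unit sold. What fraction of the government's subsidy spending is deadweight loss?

Pre-subsidy: 430 - 5P = -332.5 + 7.5P gives P* = 61, x* = 125.
With the subsidy, sellers receive Ps = Pb + 35 for each unit, where Pb is the price buyers pay.
Supply in terms of Pb becomes xs = -332.5 + 7.5(Pb + 35) = -70 + 7.5Pb. Setting this equal to demand: 430 - 5Pb = -70 + 7.5Pb, so Pb = 40.
Sellers receive Ps = 40 + 35 = 75; x' = 430 − 5·40 = 230.
ΔCS = ½(125 + 230)(61 − 40) = 3727.5; ΔPS = ½(125 + 230)(75 − 61) = 2485.
Government spending = 35 × 230 = 8050.
DWL = ½ × 35 × (230 − 125) = 1837.5; fraction = 1837.5 / 8050 = 21/92.

DWL / government spending = 21/92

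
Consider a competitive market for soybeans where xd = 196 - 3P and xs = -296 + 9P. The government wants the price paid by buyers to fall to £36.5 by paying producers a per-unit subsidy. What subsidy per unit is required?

At a buyer price of 36.5, quantity demanded is 196 − 3·36.5 = 86.5.
Sellers supply 86.5 only when they receive Ps with -296 + 9·Ps = 86.5, i.e. Ps = 42.5.
s = Ps − Pb = 42.5 − 36.5 = 6.

Required subsidy s = £6 per unit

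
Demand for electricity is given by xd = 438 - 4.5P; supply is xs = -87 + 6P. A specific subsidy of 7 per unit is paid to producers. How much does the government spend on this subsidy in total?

Pre-subsidy: 438 - 4.5P = -87 + 6P gives P* = 50, x* = 213.
With the subsidy, sellers receive Ps = Pb + 7 for each unit, where Pb is the price buyers pay.
Supply in terms of Pb becomes xs = -87 + 6(Pb + 7) = -45 + 6Pb. Setting this equal to demand: 438 - 4.5Pb = -45 + 6Pb, so Pb = 46.
Sellers receive Ps = 46 + 7 = 53; x' = 438 − 4.5·46 = 231.
Government outlay = subsidy × quantity = 7 × 231 = 1617.

Government cost = 1617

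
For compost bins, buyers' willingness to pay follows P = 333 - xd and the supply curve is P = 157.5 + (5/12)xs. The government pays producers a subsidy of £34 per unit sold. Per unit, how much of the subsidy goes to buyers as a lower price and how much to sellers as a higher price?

Pre-subsidy: 333 - x = 157.5 + (5/12)x gives x* = 2106/17 and P* = 3555/17.
With the subsidy, sellers receive Ps = Pb + 34 for each unit, where Pb is the price buyers pay.
On the curves, Pb = 333 - x and Ps = 157.5 + (5/12)x; the wedge Ps − Pb = 34 gives 157.5 + (5/12)x − (333 - x) = 34, so x' = 2514/17.
Then Pb = 333 − 1·(2514/17) = 3147/17 and Ps = 157.5 + (5/12)·(2514/17) = 3725/17.
Buyers' price falls by P* − Pb = 3555/17 − 3147/17 = 24; sellers' price rises by Ps − P* = 3725/17 − 3555/17 = 10.

Buyers gain £24 per unit; sellers gain £10 per unit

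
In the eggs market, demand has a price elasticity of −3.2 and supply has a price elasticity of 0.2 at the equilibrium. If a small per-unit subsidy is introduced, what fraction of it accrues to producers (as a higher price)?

Producer share = 16/17

For a small subsidy around the equilibrium, the benefit split depends on the relative slopes, which at a point are proportional to the elasticities.
Buyer share = εs/(εs + |εd|) = 0.2/(0.2 + 3.2) = 1/17; seller share = |εd|/(εs + |εd|) = 16/17.
So producers capture 16/17 of the subsidy.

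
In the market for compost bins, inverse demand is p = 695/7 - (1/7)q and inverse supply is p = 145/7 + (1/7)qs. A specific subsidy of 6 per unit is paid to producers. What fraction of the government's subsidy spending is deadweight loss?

DWL / government spending = 21/592

Pre-subsidy: 695/7 - (1/7)q = 145/7 + (1/7)q gives q* = 275 and p* = 60.
With the subsidy, sellers receive ps = pb + 6 for each unit, where pb is the price buyers pay.
On the curves, pb = 695/7 - (1/7)q and ps = 145/7 + (1/7)q; the wedge ps − pb = 6 gives 145/7 + (1/7)q − (695/7 - (1/7)q) = 6, so q' = 296.
Then pb = 695/7 − (1/7)·296 = 57 and ps = 145/7 + (1/7)·296 = 63.
ΔCS = ½(275 + 296)(60 − 57) = 856.5; ΔPS = ½(275 + 296)(63 − 60) = 856.5.
Government spending = 6 × 296 = 1776.
DWL = ½ × 6 × (296 − 275) = 63; fraction = 63 / 1776 = 21/592.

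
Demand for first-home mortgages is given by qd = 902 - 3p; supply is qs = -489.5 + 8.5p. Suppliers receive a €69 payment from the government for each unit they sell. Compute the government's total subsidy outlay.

Pre-subsidy: 902 - 3p = -489.5 + 8.5p gives p* = 121, q* = 539.
With the subsidy, sellers receive ps = pb + 69 for each unit, where pb is the price buyers pay.
Supply in terms of pb becomes qs = -489.5 + 8.5(pb + 69) = 97 + 8.5pb. Setting this equal to demand: 902 - 3pb = 97 + 8.5pb, so pb = 70.
Sellers receive ps = 70 + 69 = 139; q' = 902 − 3·70 = 692.
Government outlay = subsidy × quantity = 69 × 692 = 47748.

Government cost = €47748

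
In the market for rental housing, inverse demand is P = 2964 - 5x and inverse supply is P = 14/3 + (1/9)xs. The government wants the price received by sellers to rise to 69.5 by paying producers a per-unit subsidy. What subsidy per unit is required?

Required subsidy s = 23 per unit

At a seller price of 69.5, quantity supplied is -42 + 9·69.5 = 583.5.
Buyers absorb 583.5 only when they pay Pb = 2964 − 5·583.5 = 46.5.
s = Ps − Pb = 69.5 − 46.5 = 23.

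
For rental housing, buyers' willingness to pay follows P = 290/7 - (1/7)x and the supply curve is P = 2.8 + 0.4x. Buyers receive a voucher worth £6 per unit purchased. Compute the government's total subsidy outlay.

Government cost = 9372/19

Pre-subsidy: 290/7 - (1/7)x = 2.8 + 0.4x gives x* = 1352/19 and P* = 594/19.
With the rebate, buyers effectively pay Pb = Ps − 6, where Ps is the price sellers receive.
On the curves, Pb = 290/7 - (1/7)x and Ps = 2.8 + 0.4x; the wedge Ps − Pb = 6 gives 2.8 + 0.4x − (290/7 - (1/7)x) = 6, so x' = 1562/19.
Then Pb = 290/7 − (1/7)·(1562/19) = 564/19 and Ps = 2.8 + 0.4·(1562/19) = 678/19.
Government outlay = subsidy × quantity = 6 × 1562/19 = 9372/19.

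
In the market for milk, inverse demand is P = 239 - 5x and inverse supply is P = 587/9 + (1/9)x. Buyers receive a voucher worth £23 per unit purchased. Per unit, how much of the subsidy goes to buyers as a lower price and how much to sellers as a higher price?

Buyers gain £22.5 per unit; sellers gain £0.5 per unit

Pre-subsidy: 239 - 5x = 587/9 + (1/9)x gives x* = 34 and P* = 69.
With the rebate, buyers effectively pay Pb = Ps − 23, where Ps is the price sellers receive.
On the curves, Pb = 239 - 5x and Ps = 587/9 + (1/9)x; the wedge Ps − Pb = 23 gives 587/9 + (1/9)x − (239 - 5x) = 23, so x' = 38.5.
Then Pb = 239 − 5·38.5 = 46.5 and Ps = 587/9 + (1/9)·38.5 = 69.5.
Buyers' price falls by P* − Pb = 69 − 46.5 = 22.5; sellers' price rises by Ps − P* = 69.5 − 69 = 0.5.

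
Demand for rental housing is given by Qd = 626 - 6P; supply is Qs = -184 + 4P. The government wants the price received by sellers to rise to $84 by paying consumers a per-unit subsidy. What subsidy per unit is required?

At a seller price of 84, quantity supplied is -184 + 4·84 = 152.
Buyers absorb 152 only when they pay Pb with 626 − 6·Pb = 152, i.e. Pb = 79.
s = Ps − Pb = 84 − 79 = 5.

Required subsidy s = $5 per unit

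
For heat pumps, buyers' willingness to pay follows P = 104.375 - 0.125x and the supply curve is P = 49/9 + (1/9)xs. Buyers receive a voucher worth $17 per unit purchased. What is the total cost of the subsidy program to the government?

Pre-subsidy: 104.375 - 0.125x = 49/9 + (1/9)x gives x* = 419 and P* = 52.
With the rebate, buyers effectively pay Pb = Ps − 17, where Ps is the price sellers receive.
On the curves, Pb = 104.375 - 0.125x and Ps = 49/9 + (1/9)x; the wedge Ps − Pb = 17 gives 49/9 + (1/9)x − (104.375 - 0.125x) = 17, so x' = 491.
Then Pb = 104.375 − 0.125·491 = 43 and Ps = 49/9 + (1/9)·491 = 60.
Government outlay = subsidy × quantity = 17 × 491 = 8347.

Government cost = $8347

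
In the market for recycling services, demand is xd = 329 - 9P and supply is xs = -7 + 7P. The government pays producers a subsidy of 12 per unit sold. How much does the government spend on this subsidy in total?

Government cost = 2247

Pre-subsidy: 329 - 9P = -7 + 7P gives P* = 21, x* = 140.
With the subsidy, sellers receive Ps = Pb + 12 for each unit, where Pb is the price buyers pay.
Supply in terms of Pb becomes xs = -7 + 7(Pb + 12) = 77 + 7Pb. Setting this equal to demand: 329 - 9Pb = 77 + 7Pb, so Pb = 15.75.
Sellers receive Ps = 15.75 + 12 = 27.75; x' = 329 − 9·15.75 = 187.25.
Government outlay = subsidy × quantity = 12 × 187.25 = 2247.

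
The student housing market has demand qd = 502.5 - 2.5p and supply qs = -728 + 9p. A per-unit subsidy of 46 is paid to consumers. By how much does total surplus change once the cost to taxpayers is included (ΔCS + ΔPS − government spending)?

Pre-subsidy: 502.5 - 2.5p = -728 + 9p gives p* = 107, q* = 235.
With the rebate, buyers effectively pay pb = ps − 46, where ps is the price sellers receive.
Demand in terms of ps becomes qd = 502.5 − 2.5(ps − 46) = 617.5 - 2.5ps. Setting this equal to supply: 617.5 - 2.5ps = -728 + 9ps, so ps = 117.
Buyers pay pb = 117 − 46 = 71; q' = -728 + 9·117 = 325.
ΔCS = ½(235 + 325)(107 − 71) = 10080; ΔPS = ½(235 + 325)(117 − 107) = 2800.
Government spending = 46 × 325 = 14950.
Net change = 10080 + 2800 − 14950 = -2070. The loss equals the DWL triangle ½·46·90.

Net change in total surplus = -2070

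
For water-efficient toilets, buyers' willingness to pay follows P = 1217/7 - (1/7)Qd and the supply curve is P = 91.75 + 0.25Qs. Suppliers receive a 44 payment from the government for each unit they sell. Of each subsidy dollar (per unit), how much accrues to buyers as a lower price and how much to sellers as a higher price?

Buyers gain 16 per unit; sellers gain 28 per unit

Pre-subsidy: 1217/7 - (1/7)Q = 91.75 + 0.25Q gives Q* = 209 and P* = 144.
With the subsidy, sellers receive Ps = Pb + 44 for each unit, where Pb is the price buyers pay.
On the curves, Pb = 1217/7 - (1/7)Q and Ps = 91.75 + 0.25Q; the wedge Ps − Pb = 44 gives 91.75 + 0.25Q − (1217/7 - (1/7)Q) = 44, so Q' = 321.
Then Pb = 1217/7 − (1/7)·321 = 128 and Ps = 91.75 + 0.25·321 = 172.
Buyers' price falls by P* − Pb = 144 − 128 = 16; sellers' price rises by Ps − P* = 172 − 144 = 28.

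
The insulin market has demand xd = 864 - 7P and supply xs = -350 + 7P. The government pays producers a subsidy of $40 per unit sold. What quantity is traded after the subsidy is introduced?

x' = 397

Pre-subsidy: 864 - 7P = -350 + 7P gives P* = 607/7, x* = 257.
With the subsidy, sellers receive Ps = Pb + 40 for each unit, where Pb is the price buyers pay.
Supply in terms of Pb becomes xs = -350 + 7(Pb + 40) = -70 + 7Pb. Setting this equal to demand: 864 - 7Pb = -70 + 7Pb, so Pb = 467/7.
Sellers receive Ps = 467/7 + 40 = 747/7; x' = 864 − 7·(467/7) = 397.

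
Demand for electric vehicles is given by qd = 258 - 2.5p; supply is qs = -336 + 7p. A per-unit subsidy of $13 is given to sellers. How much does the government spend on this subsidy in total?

Pre-subsidy: 258 - 2.5p = -336 + 7p gives p* = 1188/19, q* = 1932/19.
With the subsidy, sellers receive ps = pb + 13 for each unit, where pb is the price buyers pay.
Supply in terms of pb becomes qs = -336 + 7(pb + 13) = -245 + 7pb. Setting this equal to demand: 258 - 2.5pb = -245 + 7pb, so pb = 1006/19.
Sellers receive ps = 1006/19 + 13 = 1253/19; q' = 258 − 2.5·(1006/19) = 2387/19.
Government outlay = subsidy × quantity = 13 × 2387/19 = 31031/19.

Government cost = 31031/19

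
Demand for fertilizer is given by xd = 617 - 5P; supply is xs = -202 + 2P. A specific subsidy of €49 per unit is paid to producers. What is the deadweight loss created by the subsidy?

Deadweight loss = €1715

Pre-subsidy: 617 - 5P = -202 + 2P gives P* = 117, x* = 32.
With the subsidy, sellers receive Ps = Pb + 49 for each unit, where Pb is the price buyers pay.
Supply in terms of Pb becomes xs = -202 + 2(Pb + 49) = -104 + 2Pb. Setting this equal to demand: 617 - 5Pb = -104 + 2Pb, so Pb = 103.
Sellers receive Ps = 103 + 49 = 152; x' = 617 − 5·103 = 102.
The subsidy expands output by 102 − 32 = 70 past the efficient level; on those units the gap between marginal cost and willingness to pay runs from 0 up to 49.
DWL = ½ × 49 × 70 = 1715.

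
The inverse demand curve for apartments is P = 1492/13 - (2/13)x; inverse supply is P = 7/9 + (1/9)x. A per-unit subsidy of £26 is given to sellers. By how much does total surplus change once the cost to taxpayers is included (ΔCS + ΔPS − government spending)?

Pre-subsidy: 1492/13 - (2/13)x = 7/9 + (1/9)x gives x* = 13337/31 and P* = 1506/31.
With the subsidy, sellers receive Ps = Pb + 26 for each unit, where Pb is the price buyers pay.
On the curves, Pb = 1492/13 - (2/13)x and Ps = 7/9 + (1/9)x; the wedge Ps − Pb = 26 gives 7/9 + (1/9)x − (1492/13 - (2/13)x) = 26, so x' = 16379/31.
Then Pb = 1492/13 − (2/13)·(16379/31) = 1038/31 and Ps = 7/9 + (1/9)·(16379/31) = 1844/31.
ΔCS = ½(13337/31 + 16379/31)(1506/31 − 1038/31) = 6953544/961; ΔPS = ½(13337/31 + 16379/31)(1844/31 − 1506/31) = 5022004/961.
Government spending = 26 × 16379/31 = 425854/31.
Net change = 6953544/961 + 5022004/961 − 425854/31 = -39546/31. The loss equals the DWL triangle ½·26·3042/31.

Net change in total surplus = -39546/31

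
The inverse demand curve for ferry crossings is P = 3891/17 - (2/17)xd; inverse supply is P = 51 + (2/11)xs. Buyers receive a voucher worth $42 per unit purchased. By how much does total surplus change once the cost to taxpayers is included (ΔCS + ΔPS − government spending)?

Net change in total surplus = -$2945.25

Pre-subsidy: 3891/17 - (2/17)x = 51 + (2/11)x gives x* = 594 and P* = 159.
With the rebate, buyers effectively pay Pb = Ps − 42, where Ps is the price sellers receive.
On the curves, Pb = 3891/17 - (2/17)x and Ps = 51 + (2/11)x; the wedge Ps − Pb = 42 gives 51 + (2/11)x − (3891/17 - (2/17)x) = 42, so x' = 734.25.
Then Pb = 3891/17 − (2/17)·734.25 = 142.5 and Ps = 51 + (2/11)·734.25 = 184.5.
ΔCS = ½(594 + 734.25)(159 − 142.5) = 10958.0625; ΔPS = ½(594 + 734.25)(184.5 − 159) = 16935.1875.
Government spending = 42 × 734.25 = 30838.5.
Net change = 10958.0625 + 16935.1875 − 30838.5 = -2945.25. The loss equals the DWL triangle ½·42·140.25.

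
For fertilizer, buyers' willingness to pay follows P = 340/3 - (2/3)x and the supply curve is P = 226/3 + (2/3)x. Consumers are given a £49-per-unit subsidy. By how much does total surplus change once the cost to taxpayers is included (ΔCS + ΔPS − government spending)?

Pre-subsidy: 340/3 - (2/3)x = 226/3 + (2/3)x gives x* = 28.5 and P* = 283/3.
With the rebate, buyers effectively pay Pb = Ps − 49, where Ps is the price sellers receive.
On the curves, Pb = 340/3 - (2/3)x and Ps = 226/3 + (2/3)x; the wedge Ps − Pb = 49 gives 226/3 + (2/3)x − (340/3 - (2/3)x) = 49, so x' = 65.25.
Then Pb = 340/3 − (2/3)·65.25 = 419/6 and Ps = 226/3 + (2/3)·65.25 = 713/6.
ΔCS = ½(28.5 + 65.25)(283/3 − 419/6) = 1148.4375; ΔPS = ½(28.5 + 65.25)(713/6 − 283/3) = 1148.4375.
Government spending = 49 × 65.25 = 3197.25.
Net change = 1148.4375 + 1148.4375 − 3197.25 = -900.375. The loss equals the DWL triangle ½·49·36.75.

Net change in total surplus = -£900.375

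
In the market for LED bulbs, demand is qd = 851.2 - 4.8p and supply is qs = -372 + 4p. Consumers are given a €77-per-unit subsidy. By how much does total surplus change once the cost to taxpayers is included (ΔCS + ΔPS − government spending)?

Net change in total surplus = -€6468

Pre-subsidy: 851.2 - 4.8p = -372 + 4p gives p* = 139, q* = 184.
With the rebate, buyers effectively pay pb = ps − 77, where ps is the price sellers receive.
Demand in terms of ps becomes qd = 851.2 − 4.8(ps − 77) = 1220.8 - 4.8ps. Setting this equal to supply: 1220.8 - 4.8ps = -372 + 4ps, so ps = 181.
Buyers pay pb = 181 − 77 = 104; q' = -372 + 4·181 = 352.
ΔCS = ½(184 + 352)(139 − 104) = 9380; ΔPS = ½(184 + 352)(181 − 139) = 11256.
Government spending = 77 × 352 = 27104.
Net change = 9380 + 11256 − 27104 = -6468. The loss equals the DWL triangle ½·77·168.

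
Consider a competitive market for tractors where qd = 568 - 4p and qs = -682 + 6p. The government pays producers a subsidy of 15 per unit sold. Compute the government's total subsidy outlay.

Government cost = 1560

Pre-subsidy: 568 - 4p = -682 + 6p gives p* = 125, q* = 68.
With the subsidy, sellers receive ps = pb + 15 for each unit, where pb is the price buyers pay.
Supply in terms of pb becomes qs = -682 + 6(pb + 15) = -592 + 6pb. Setting this equal to demand: 568 - 4pb = -592 + 6pb, so pb = 116.
Sellers receive ps = 116 + 15 = 131; q' = 568 − 4·116 = 104.
Government outlay = subsidy × quantity = 15 × 104 = 1560.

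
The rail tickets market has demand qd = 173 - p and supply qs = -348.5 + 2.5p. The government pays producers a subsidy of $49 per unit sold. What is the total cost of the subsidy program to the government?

Pre-subsidy: 173 - p = -348.5 + 2.5p gives p* = 149, q* = 24.
With the subsidy, sellers receive ps = pb + 49 for each unit, where pb is the price buyers pay.
Supply in terms of pb becomes qs = -348.5 + 2.5(pb + 49) = -226 + 2.5pb. Setting this equal to demand: 173 - pb = -226 + 2.5pb, so pb = 114.
Sellers receive ps = 114 + 49 = 163; q' = 173 − 1·114 = 59.
Government outlay = subsidy × quantity = 49 × 59 = 2891.

Government cost = $2891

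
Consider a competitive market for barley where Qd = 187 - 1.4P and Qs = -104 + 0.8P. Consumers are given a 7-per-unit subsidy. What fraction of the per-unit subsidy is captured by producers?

Pre-subsidy: 187 - 1.4P = -104 + 0.8P gives P* = 1455/11, Q* = 20/11.
With the rebate, buyers effectively pay Pb = Ps − 7, where Ps is the price sellers receive.
Demand in terms of Ps becomes Qd = 187 − 1.4(Ps − 7) = 196.8 - 1.4Ps. Setting this equal to supply: 196.8 - 1.4Ps = -104 + 0.8Ps, so Ps = 1504/11.
Buyers pay Pb = 1504/11 − 7 = 1427/11; Q' = -104 + 0.8·(1504/11) = 296/55.
Buyers' price falls by P* − Pb = 1455/11 − 1427/11 = 28/11; sellers' price rises by Ps − P* = 1504/11 − 1455/11 = 49/11.
So producers capture (49/11)/7 = 7/11 of each unit of subsidy.

Producer share = 7/11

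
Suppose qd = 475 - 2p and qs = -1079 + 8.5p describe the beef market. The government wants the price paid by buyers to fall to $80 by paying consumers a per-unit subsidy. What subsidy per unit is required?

Required subsidy s = $84 per unit

At a buyer price of 80, quantity demanded is 475 − 2·80 = 315.
Sellers supply 315 only when they receive ps with -1079 + 8.5·ps = 315, i.e. ps = 164.
s = ps − pb = 164 − 80 = 84.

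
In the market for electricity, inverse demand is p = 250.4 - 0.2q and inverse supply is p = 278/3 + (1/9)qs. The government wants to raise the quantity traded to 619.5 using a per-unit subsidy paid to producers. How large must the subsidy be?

Required subsidy s = 35 per unit

At q = 619.5, from the demand curve buyers pay pb = 250.4 − 0.2·619.5 = 126.5; from the supply curve sellers need ps = 278/3 + (1/9)·619.5 = 161.5.
The subsidy must fill the gap: s = ps − pb = 161.5 − 126.5 = 35.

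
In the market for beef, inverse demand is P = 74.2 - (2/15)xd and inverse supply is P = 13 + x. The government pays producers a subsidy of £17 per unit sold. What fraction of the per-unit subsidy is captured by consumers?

Consumer share = 2/17

Pre-subsidy: 74.2 - (2/15)x = 13 + x gives x* = 54 and P* = 67.
With the subsidy, sellers receive Ps = Pb + 17 for each unit, where Pb is the price buyers pay.
On the curves, Pb = 74.2 - (2/15)x and Ps = 13 + x; the wedge Ps − Pb = 17 gives 13 + x − (74.2 - (2/15)x) = 17, so x' = 69.
Then Pb = 74.2 − (2/15)·69 = 65 and Ps = 13 + 1·69 = 82.
Buyers' price falls by P* − Pb = 67 − 65 = 2; sellers' price rises by Ps − P* = 82 − 67 = 15.
So consumers capture 2/17 = 2/17 of each unit of subsidy.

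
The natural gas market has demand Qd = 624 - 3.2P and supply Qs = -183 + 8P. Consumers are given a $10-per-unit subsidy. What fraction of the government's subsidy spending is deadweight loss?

DWL / government spending = 40/1457

Pre-subsidy: 624 - 3.2P = -183 + 8P gives P* = 4035/56, Q* = 2754/7.
With the rebate, buyers effectively pay Pb = Ps − 10, where Ps is the price sellers receive.
Demand in terms of Ps becomes Qd = 624 − 3.2(Ps − 10) = 656 - 3.2Ps. Setting this equal to supply: 656 - 3.2Ps = -183 + 8Ps, so Ps = 4195/56.
Buyers pay Pb = 4195/56 − 10 = 3635/56; Q' = -183 + 8·(4195/56) = 2914/7.
ΔCS = ½(2754/7 + 2914/7)(4035/56 − 3635/56) = 141700/49; ΔPS = ½(2754/7 + 2914/7)(4195/56 − 4035/56) = 56680/49.
Government spending = 10 × 2914/7 = 29140/7.
DWL = ½ × 10 × (2914/7 − 2754/7) = 800/7; fraction = (800/7) / (29140/7) = 40/1457.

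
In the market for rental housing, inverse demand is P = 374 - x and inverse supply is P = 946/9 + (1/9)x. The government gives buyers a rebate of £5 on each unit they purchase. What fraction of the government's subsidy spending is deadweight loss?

Pre-subsidy: 374 - x = 946/9 + (1/9)x gives x* = 242 and P* = 132.
With the rebate, buyers effectively pay Pb = Ps − 5, where Ps is the price sellers receive.
On the curves, Pb = 374 - x and Ps = 946/9 + (1/9)x; the wedge Ps − Pb = 5 gives 946/9 + (1/9)x − (374 - x) = 5, so x' = 246.5.
Then Pb = 374 − 1·246.5 = 127.5 and Ps = 946/9 + (1/9)·246.5 = 132.5.
ΔCS = ½(242 + 246.5)(132 − 127.5) = 1099.125; ΔPS = ½(242 + 246.5)(132.5 − 132) = 122.125.
Government spending = 5 × 246.5 = 1232.5.
DWL = ½ × 5 × (246.5 − 242) = 11.25; fraction = 11.25 / 1232.5 = 9/986.

DWL / government spending = 9/986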